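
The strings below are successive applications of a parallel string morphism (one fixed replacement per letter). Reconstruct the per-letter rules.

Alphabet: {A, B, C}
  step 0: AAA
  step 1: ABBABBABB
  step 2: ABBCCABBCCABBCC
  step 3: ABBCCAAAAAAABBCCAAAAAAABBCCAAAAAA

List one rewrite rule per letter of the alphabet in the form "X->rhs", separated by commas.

  step 2 ⇒ step 3: ABBCCABBCCABBCC ⇒ ABB·C·C·AAA·AAA·ABB·C·C·AAA·AAA·ABB·C·C·AAA·AAA
    A ↦ ABB
    B ↦ C
    C ↦ AAA

A->ABB, B->C, C->AAA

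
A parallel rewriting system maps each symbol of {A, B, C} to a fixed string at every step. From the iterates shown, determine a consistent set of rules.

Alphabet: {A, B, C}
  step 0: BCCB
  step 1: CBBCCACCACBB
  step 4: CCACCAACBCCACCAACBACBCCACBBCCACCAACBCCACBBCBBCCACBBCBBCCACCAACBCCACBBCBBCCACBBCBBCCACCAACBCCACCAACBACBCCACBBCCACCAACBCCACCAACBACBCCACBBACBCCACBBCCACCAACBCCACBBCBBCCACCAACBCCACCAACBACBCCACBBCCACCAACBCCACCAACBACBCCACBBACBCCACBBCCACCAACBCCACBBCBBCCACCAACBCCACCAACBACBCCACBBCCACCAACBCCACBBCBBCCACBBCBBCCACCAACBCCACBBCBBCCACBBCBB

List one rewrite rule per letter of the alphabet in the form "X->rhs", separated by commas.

  step 0 ⇒ step 1: BCCB ⇒ CBB·CCA·CCA·CBB
    B ↦ CBB
    C ↦ CCA
    A ↦ ACB  (constrained at step 1)

A->ACB, B->CBB, C->CCA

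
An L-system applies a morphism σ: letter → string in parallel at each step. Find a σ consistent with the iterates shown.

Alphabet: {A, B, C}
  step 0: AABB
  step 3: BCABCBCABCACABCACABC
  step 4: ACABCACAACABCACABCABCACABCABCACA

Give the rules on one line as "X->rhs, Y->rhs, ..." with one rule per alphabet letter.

  step 3 ⇒ step 4: BCABCBCABCACABCACABC ⇒ AC·A·BC·AC·A·AC·A·BC·AC·A·BC·A·BC·AC·A·BC·A·BC·AC·A
    A ↦ BC
    B ↦ AC
    C ↦ A

A->BC, B->AC, C->A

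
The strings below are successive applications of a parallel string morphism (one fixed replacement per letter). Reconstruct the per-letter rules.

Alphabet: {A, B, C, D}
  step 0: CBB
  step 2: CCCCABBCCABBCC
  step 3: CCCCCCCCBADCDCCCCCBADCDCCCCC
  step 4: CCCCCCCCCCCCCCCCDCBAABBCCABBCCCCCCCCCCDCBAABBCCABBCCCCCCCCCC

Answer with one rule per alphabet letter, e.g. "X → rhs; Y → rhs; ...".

  step 3 ⇒ step 4: CCCCCCCCBADCDCCCCCBADCDCCCCC ⇒ CC·CC·CC·CC·CC·CC·CC·CC·DC·BA·ABB·CC·ABB·CC·CC·CC·CC·CC·DC·BA·ABB·CC·ABB·CC·CC·CC·CC·CC
    A ↦ BA
    B ↦ DC
    C ↦ CC
    D ↦ ABB

A->BA, B->DC, C->CC, D->ABB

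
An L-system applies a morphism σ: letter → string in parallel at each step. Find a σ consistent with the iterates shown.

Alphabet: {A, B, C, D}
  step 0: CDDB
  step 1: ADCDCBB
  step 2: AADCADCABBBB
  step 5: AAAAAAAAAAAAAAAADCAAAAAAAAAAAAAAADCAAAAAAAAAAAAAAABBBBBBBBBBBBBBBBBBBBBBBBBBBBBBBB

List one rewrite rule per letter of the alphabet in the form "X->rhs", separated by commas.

A->AA, B->BB, C->A, D->DC

  step 1 ⇒ step 2: ADCDCBB ⇒ AA·DC·A·DC·A·BB·BB
    A ↦ AA
    B ↦ BB
    C ↦ A
    D ↦ DC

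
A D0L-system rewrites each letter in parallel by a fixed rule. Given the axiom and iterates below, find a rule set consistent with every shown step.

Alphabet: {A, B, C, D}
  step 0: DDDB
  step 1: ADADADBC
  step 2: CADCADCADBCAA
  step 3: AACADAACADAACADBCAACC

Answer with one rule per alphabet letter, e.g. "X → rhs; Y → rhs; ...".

A->C, B->BC, C->AA, D->AD

  step 2 ⇒ step 3: CADCADCADBCAA ⇒ AA·C·AD·AA·C·AD·AA·C·AD·BC·AA·C·C
    A ↦ C
    B ↦ BC
    C ↦ AA
    D ↦ AD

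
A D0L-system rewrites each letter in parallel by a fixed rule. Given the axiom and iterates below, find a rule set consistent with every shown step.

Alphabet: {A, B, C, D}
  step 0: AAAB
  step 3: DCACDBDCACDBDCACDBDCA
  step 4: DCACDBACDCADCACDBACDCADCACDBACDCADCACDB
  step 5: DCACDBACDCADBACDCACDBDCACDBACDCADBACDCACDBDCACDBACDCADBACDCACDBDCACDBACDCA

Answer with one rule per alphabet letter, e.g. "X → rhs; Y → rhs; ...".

  step 4 ⇒ step 5: DCACDBACDCADCACDBACDCADCACDBACDCADCACDB ⇒ DC·AC·DB·AC·DC·A·DB·AC·DC·AC·DB·DC·AC·DB·AC·DC·A·DB·AC·DC·AC·DB·DC·AC·DB·AC·DC·A·DB·AC·DC·AC·DB·DC·AC·DB·AC·DC·A
    A ↦ DB
    B ↦ A
    C ↦ AC
    D ↦ DC

A->DB, B->A, C->AC, D->DC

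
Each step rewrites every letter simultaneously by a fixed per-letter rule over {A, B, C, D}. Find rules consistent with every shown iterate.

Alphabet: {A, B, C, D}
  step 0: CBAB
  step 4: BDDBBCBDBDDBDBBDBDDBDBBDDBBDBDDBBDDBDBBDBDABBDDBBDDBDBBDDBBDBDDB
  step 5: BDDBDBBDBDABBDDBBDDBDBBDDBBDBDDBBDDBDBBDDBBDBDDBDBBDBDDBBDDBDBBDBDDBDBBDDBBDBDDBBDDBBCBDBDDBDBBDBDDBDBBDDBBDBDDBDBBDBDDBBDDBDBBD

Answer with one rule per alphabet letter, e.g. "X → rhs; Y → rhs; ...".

  step 4 ⇒ step 5: BDDBBCBDBDDBDBBDBDDBDBBDDBBDBDDBBDDBDBBDBDABBDDBBDDBDBBDDBBDBDDB ⇒ BD·DB·DB·BD·BD·AB·BD·DB·BD·DB·DB·BD·DB·BD·BD·DB·BD·DB·DB·BD·DB·BD·BD·DB·DB·BD·BD·DB·BD·DB·DB·BD·BD·DB·DB·BD·DB·BD·BD·DB·BD·DB·BC·BD·BD·DB·DB·BD·BD·DB·DB·BD·DB·BD·BD·DB·DB·BD·BD·DB·BD·DB·DB·BD
    A ↦ BC
    B ↦ BD
    C ↦ AB
    D ↦ DB

A->BC, B->BD, C->AB, D->DB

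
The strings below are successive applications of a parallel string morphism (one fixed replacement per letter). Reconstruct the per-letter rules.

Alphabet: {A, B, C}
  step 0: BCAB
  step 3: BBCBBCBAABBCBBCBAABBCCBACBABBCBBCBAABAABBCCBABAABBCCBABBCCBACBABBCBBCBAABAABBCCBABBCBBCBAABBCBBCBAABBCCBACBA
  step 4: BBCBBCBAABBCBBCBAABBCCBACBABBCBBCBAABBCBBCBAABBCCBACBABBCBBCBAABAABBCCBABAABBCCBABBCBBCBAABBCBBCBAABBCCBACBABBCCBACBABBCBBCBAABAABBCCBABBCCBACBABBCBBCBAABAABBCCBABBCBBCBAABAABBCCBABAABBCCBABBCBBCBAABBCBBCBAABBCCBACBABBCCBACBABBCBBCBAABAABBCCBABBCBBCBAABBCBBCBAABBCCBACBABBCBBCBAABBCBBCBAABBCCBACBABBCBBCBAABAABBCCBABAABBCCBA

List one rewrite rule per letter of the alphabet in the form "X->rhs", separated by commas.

  step 3 ⇒ step 4: BBCBBCBAABBCBBCBAABBCCBACBABBCBBCBAABAABBCCBABAABBCCBABBCCBACBABBCBBCBAABAABBCCBABBCBBCBAABBCBBCBAABBCCBACBA ⇒ BBC·BBC·BAA·BBC·BBC·BAA·BBC·CBA·CBA·BBC·BBC·BAA·BBC·BBC·BAA·BBC·CBA·CBA·BBC·BBC·BAA·BAA·BBC·CBA·BAA·BBC·CBA·BBC·BBC·BAA·BBC·BBC·BAA·BBC·CBA·CBA·BBC·CBA·CBA·BBC·BBC·BAA·BAA·BBC·CBA·BBC·CBA·CBA·BBC·BBC·BAA·BAA·BBC·CBA·BBC·BBC·BAA·BAA·BBC·CBA·BAA·BBC·CBA·BBC·BBC·BAA·BBC·BBC·BAA·BBC·CBA·CBA·BBC·CBA·CBA·BBC·BBC·BAA·BAA·BBC·CBA·BBC·BBC·BAA·BBC·BBC·BAA·BBC·CBA·CBA·BBC·BBC·BAA·BBC·BBC·BAA·BBC·CBA·CBA·BBC·BBC·BAA·BAA·BBC·CBA·BAA·BBC·CBA
    A ↦ CBA
    B ↦ BBC
    C ↦ BAA

A->CBA, B->BBC, C->BAA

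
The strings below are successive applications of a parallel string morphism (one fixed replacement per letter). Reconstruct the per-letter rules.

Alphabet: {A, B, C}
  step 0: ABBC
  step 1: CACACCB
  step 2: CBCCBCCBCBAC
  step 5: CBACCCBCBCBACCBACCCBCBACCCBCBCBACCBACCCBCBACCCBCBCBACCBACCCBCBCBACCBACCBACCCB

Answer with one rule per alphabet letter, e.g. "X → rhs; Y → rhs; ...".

A->C, B->AC, C->CB

  step 1 ⇒ step 2: CACACCB ⇒ CB·C·CB·C·CB·CB·AC
    A ↦ C
    B ↦ AC
    C ↦ CB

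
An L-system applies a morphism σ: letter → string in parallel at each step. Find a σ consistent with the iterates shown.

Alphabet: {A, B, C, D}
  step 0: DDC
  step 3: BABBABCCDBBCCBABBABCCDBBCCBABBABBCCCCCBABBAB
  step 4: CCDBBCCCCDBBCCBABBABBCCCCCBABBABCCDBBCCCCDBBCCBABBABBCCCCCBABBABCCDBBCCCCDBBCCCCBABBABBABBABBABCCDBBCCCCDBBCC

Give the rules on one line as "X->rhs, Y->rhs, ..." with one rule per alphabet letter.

A->DBB, B->CC, C->BAB, D->BC

  step 3 ⇒ step 4: BABBABCCDBBCCBABBABCCDBBCCBABBABBCCCCCBABBAB ⇒ CC·DBB·CC·CC·DBB·CC·BAB·BAB·BC·CC·CC·BAB·BAB·CC·DBB·CC·CC·DBB·CC·BAB·BAB·BC·CC·CC·BAB·BAB·CC·DBB·CC·CC·DBB·CC·CC·BAB·BAB·BAB·BAB·BAB·CC·DBB·CC·CC·DBB·CC
    A ↦ DBB
    B ↦ CC
    C ↦ BAB
    D ↦ BC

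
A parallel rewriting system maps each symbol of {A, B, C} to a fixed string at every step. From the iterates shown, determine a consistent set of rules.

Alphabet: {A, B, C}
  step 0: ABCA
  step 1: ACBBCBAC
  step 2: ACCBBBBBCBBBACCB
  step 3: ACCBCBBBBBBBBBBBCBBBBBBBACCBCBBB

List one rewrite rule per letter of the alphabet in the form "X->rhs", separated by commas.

A->AC, B->BB, C->CB

  step 2 ⇒ step 3: ACCBBBBBCBBBACCB ⇒ AC·CB·CB·BB·BB·BB·BB·BB·CB·BB·BB·BB·AC·CB·CB·BB
    A ↦ AC
    B ↦ BB
    C ↦ CB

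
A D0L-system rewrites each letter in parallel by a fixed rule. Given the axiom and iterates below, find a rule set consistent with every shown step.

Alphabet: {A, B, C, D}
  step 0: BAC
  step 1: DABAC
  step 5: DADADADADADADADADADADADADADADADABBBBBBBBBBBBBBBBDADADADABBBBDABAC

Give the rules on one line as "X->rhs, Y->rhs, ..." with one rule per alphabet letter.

A->B, B->DA, C->AC, D->BBB

  step 0 ⇒ step 1: BAC ⇒ DA·B·AC
    A ↦ B
    B ↦ DA
    C ↦ AC
    D ↦ BBB  (constrained at step 1)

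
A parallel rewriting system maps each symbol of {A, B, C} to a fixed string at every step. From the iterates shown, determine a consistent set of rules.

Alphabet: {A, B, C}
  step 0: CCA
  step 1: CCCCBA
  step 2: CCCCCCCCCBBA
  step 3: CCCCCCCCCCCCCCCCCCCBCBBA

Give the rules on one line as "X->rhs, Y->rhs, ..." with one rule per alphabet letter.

  step 2 ⇒ step 3: CCCCCCCCCBBA ⇒ CC·CC·CC·CC·CC·CC·CC·CC·CC·CB·CB·BA
    A ↦ BA
    B ↦ CB
    C ↦ CC

A->BA, B->CB, C->CC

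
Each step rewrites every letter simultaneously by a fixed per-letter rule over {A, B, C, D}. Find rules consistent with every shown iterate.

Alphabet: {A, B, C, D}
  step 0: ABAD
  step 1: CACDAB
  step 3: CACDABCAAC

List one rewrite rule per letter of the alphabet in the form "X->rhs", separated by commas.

  step 0 ⇒ step 1: ABAD ⇒ C·A·C·DAB
    A ↦ C
    B ↦ A
    D ↦ DAB
    C ↦ A  (constrained at step 1)

A->C, B->A, C->A, D->DAB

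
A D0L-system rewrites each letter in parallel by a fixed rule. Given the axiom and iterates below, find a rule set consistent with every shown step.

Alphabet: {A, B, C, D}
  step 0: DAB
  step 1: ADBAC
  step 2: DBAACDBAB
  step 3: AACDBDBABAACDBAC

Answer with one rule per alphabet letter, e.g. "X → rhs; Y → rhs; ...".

  step 2 ⇒ step 3: DBAACDBAB ⇒ A·AC·DB·DB·AB·A·AC·DB·AC
    A ↦ DB
    B ↦ AC
    C ↦ AB
    D ↦ A

A->DB, B->AC, C->AB, D->A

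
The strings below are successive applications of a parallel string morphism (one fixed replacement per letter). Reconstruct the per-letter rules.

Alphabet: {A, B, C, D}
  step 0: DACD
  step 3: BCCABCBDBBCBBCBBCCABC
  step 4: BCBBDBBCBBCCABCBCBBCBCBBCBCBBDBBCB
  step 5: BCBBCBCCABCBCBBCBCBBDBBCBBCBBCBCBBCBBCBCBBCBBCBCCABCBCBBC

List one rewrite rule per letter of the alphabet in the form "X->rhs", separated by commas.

A->DB, B->BC, C->B, D->CA

  step 4 ⇒ step 5: BCBBDBBCBBCCABCBCBBCBCBBCBCBBDBBCB ⇒ BC·B·BC·BC·CA·BC·BC·B·BC·BC·B·B·DB·BC·B·BC·B·BC·BC·B·BC·B·BC·BC·B·BC·B·BC·BC·CA·BC·BC·B·BC
    A ↦ DB
    B ↦ BC
    C ↦ B
    D ↦ CA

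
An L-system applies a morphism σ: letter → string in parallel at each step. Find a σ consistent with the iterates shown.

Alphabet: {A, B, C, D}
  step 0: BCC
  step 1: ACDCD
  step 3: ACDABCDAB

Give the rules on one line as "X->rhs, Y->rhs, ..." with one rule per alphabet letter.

  step 0 ⇒ step 1: BCC ⇒ A·CD·CD
    B ↦ A
    C ↦ CD
    A ↦ B  (constrained at step 1)
    D ↦ A  (constrained at step 1)

A->B, B->A, C->CD, D->A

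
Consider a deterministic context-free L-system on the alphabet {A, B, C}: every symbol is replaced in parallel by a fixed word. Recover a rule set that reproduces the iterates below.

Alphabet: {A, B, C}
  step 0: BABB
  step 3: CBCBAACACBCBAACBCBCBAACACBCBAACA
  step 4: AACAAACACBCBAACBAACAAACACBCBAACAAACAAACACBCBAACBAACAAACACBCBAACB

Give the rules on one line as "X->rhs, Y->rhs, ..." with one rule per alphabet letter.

  step 3 ⇒ step 4: CBCBAACACBCBAACBCBCBAACACBCBAACA ⇒ AA·CA·AA·CA·CB·CB·AA·CB·AA·CA·AA·CA·CB·CB·AA·CA·AA·CA·AA·CA·CB·CB·AA·CB·AA·CA·AA·CA·CB·CB·AA·CB
    A ↦ CB
    B ↦ CA
    C ↦ AA

A->CB, B->CA, C->AA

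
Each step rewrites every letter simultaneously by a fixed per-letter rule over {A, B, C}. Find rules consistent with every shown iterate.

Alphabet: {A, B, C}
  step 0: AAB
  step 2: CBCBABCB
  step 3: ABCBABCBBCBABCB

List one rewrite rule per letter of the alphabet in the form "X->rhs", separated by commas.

A->B, B->CB, C->AB

  step 2 ⇒ step 3: CBCBABCB ⇒ AB·CB·AB·CB·B·CB·AB·CB
    A ↦ B
    B ↦ CB
    C ↦ AB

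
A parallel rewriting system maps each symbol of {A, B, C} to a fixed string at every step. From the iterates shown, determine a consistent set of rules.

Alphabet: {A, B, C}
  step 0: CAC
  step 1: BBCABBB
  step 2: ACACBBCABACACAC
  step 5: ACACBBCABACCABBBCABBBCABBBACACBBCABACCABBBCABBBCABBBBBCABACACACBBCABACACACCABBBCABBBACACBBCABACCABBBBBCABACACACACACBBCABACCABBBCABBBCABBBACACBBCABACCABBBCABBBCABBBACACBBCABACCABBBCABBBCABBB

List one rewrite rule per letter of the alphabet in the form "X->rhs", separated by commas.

  step 1 ⇒ step 2: BBCABBB ⇒ AC·AC·BB·CAB·AC·AC·AC
    A ↦ CAB
    B ↦ AC
    C ↦ BB

A->CAB, B->AC, C->BB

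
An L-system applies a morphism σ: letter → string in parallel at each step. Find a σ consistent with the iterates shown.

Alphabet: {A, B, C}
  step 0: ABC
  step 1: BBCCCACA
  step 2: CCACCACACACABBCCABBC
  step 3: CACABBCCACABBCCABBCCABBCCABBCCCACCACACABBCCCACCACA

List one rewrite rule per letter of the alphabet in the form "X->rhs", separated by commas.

  step 2 ⇒ step 3: CCACCACACACABBCCABBC ⇒ CA·CA·BBC·CA·CA·BBC·CA·BBC·CA·BBC·CA·BBC·CCA·CCA·CA·CA·BBC·CCA·CCA·CA
    A ↦ BBC
    B ↦ CCA
    C ↦ CA

A->BBC, B->CCA, C->CA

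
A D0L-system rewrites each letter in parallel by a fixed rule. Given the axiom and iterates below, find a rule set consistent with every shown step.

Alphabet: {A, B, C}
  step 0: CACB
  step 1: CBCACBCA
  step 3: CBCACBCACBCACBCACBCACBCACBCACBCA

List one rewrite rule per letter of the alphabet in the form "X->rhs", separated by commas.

  step 0 ⇒ step 1: CACB ⇒ CB·CA·CB·CA
    A ↦ CA
    B ↦ CA
    C ↦ CB

A->CA, B->CA, C->CB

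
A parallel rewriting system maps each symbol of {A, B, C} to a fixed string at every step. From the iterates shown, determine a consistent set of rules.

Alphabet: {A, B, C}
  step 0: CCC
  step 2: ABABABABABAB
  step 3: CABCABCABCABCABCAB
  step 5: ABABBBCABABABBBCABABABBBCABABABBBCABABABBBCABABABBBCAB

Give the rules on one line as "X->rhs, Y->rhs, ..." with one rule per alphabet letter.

A->C, B->AB, C->BB

  step 2 ⇒ step 3: ABABABABABAB ⇒ C·AB·C·AB·C·AB·C·AB·C·AB·C·AB
    A ↦ C
    B ↦ AB
    C ↦ BB  (constrained at step 0)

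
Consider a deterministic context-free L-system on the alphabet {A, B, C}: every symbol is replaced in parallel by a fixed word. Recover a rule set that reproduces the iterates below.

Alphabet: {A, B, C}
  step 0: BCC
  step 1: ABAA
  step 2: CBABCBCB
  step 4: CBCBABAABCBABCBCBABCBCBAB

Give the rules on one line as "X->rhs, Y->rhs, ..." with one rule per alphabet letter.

  step 1 ⇒ step 2: ABAA ⇒ CB·AB·CB·CB
    A ↦ CB
    B ↦ AB
  step 0 ⇒ step 1: BCC ⇒ AB·A·A
    C ↦ A

A->CB, B->AB, C->A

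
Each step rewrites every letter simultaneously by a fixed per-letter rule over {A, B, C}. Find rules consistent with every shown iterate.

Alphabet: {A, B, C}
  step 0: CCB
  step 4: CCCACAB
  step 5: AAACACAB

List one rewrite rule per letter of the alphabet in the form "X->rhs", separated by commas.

  step 4 ⇒ step 5: CCCACAB ⇒ A·A·A·C·A·C·AB
    A ↦ C
    B ↦ AB
    C ↦ A

A->C, B->AB, C->A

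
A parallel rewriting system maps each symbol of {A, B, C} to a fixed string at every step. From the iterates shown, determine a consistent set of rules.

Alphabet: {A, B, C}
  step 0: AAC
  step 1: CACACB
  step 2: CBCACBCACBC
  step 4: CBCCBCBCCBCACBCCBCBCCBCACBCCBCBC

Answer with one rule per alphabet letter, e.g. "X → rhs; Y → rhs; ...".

  step 1 ⇒ step 2: CACACB ⇒ CB·CA·CB·CA·CB·C
    A ↦ CA
    B ↦ C
    C ↦ CB

A->CA, B->C, C->CB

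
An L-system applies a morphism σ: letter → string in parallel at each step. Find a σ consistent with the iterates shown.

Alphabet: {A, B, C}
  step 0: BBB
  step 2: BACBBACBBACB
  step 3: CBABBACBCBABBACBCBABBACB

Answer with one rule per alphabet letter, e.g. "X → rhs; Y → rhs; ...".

  step 2 ⇒ step 3: BACBBACBBACB ⇒ CB·AB·BA·CB·CB·AB·BA·CB·CB·AB·BA·CB
    A ↦ AB
    B ↦ CB
    C ↦ BA

A->AB, B->CB, C->BA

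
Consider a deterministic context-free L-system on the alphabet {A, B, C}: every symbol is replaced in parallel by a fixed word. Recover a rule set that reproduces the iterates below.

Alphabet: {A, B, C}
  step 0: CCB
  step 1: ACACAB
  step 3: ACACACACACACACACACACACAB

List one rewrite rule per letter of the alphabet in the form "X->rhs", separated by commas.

  step 0 ⇒ step 1: CCB ⇒ AC·AC·AB
    B ↦ AB
    C ↦ AC
    A ↦ AC  (constrained at step 1)

A->AC, B->AB, C->AC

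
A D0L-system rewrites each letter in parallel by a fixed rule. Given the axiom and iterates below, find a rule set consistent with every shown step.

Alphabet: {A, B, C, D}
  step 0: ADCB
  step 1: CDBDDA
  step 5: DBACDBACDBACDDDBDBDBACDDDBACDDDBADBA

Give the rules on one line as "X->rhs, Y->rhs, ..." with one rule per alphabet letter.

  step 0 ⇒ step 1: ADCB ⇒ C·DB·DD·A
    A ↦ C
    B ↦ A
    C ↦ DD
    D ↦ DB

A->C, B->A, C->DD, D->DB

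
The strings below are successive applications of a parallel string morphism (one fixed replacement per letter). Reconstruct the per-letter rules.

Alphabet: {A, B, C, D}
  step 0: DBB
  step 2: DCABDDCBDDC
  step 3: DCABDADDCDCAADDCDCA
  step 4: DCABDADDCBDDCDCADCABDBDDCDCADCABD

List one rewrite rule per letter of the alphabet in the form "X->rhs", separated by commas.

A->BD, B->AD, C->A, D->DC

  step 3 ⇒ step 4: DCABDADDCDCAADDCDCA ⇒ DC·A·BD·AD·DC·BD·DC·DC·A·DC·A·BD·BD·DC·DC·A·DC·A·BD
    A ↦ BD
    B ↦ AD
    C ↦ A
    D ↦ DC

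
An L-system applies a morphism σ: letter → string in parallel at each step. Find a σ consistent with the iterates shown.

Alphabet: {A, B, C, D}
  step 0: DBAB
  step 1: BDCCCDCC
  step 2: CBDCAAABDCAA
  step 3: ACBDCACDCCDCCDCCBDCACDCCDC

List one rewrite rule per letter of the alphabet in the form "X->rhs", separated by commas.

A->CDC, B->C, C->A, D->BDC

  step 2 ⇒ step 3: CBDCAAABDCAA ⇒ A·C·BDC·A·CDC·CDC·CDC·C·BDC·A·CDC·CDC
    A ↦ CDC
    B ↦ C
    C ↦ A
    D ↦ BDC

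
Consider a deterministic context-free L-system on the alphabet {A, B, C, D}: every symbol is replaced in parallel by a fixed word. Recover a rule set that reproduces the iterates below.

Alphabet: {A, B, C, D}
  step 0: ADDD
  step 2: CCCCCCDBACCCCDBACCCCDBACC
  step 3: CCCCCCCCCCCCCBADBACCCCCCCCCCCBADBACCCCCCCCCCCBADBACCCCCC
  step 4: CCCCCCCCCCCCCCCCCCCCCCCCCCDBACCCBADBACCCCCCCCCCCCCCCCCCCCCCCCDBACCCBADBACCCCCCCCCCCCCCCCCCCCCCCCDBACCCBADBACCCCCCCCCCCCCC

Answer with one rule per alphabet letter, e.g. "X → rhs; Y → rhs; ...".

A->CC, B->DBA, C->CC, D->CBA

  step 3 ⇒ step 4: CCCCCCCCCCCCCBADBACCCCCCCCCCCBADBACCCCCCCCCCCBADBACCCCCC ⇒ CC·CC·CC·CC·CC·CC·CC·CC·CC·CC·CC·CC·CC·DBA·CC·CBA·DBA·CC·CC·CC·CC·CC·CC·CC·CC·CC·CC·CC·CC·DBA·CC·CBA·DBA·CC·CC·CC·CC·CC·CC·CC·CC·CC·CC·CC·CC·DBA·CC·CBA·DBA·CC·CC·CC·CC·CC·CC·CC
    A ↦ CC
    B ↦ DBA
    C ↦ CC
    D ↦ CBA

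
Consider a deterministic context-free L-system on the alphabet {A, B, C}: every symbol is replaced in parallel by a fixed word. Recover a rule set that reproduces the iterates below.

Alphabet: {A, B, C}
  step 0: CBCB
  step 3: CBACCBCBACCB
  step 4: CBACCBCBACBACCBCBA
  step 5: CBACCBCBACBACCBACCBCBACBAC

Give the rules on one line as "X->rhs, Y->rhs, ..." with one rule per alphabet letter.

A->C, B->A, C->CB

  step 4 ⇒ step 5: CBACCBCBACBACCBCBA ⇒ CB·A·C·CB·CB·A·CB·A·C·CB·A·C·CB·CB·A·CB·A·C
    A ↦ C
    B ↦ A
    C ↦ CB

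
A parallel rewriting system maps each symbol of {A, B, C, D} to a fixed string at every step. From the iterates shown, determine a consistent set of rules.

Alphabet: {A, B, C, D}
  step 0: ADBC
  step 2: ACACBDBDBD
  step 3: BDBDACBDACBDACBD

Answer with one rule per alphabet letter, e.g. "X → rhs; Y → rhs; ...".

A->B, B->AC, C->D, D->BD

  step 2 ⇒ step 3: ACACBDBDBD ⇒ B·D·B·D·AC·BD·AC·BD·AC·BD
    A ↦ B
    B ↦ AC
    C ↦ D
    D ↦ BD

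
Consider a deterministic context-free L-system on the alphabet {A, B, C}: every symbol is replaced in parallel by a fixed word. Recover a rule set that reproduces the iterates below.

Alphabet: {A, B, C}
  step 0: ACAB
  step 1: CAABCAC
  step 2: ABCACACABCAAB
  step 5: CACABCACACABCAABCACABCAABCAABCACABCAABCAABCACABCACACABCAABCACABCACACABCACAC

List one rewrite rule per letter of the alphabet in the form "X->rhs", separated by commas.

  step 1 ⇒ step 2: CAABCAC ⇒ AB·CA·CA·C·AB·CA·AB
    A ↦ CA
    B ↦ C
    C ↦ AB

A->CA, B->C, C->AB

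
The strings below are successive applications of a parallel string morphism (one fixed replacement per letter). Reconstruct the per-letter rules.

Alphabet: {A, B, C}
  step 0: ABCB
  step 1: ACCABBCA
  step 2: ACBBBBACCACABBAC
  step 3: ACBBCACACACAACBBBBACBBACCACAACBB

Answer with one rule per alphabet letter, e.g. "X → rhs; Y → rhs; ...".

  step 2 ⇒ step 3: ACBBBBACCACABBAC ⇒ AC·BB·CA·CA·CA·CA·AC·BB·BB·AC·BB·AC·CA·CA·AC·BB
    A ↦ AC
    B ↦ CA
    C ↦ BB

A->AC, B->CA, C->BB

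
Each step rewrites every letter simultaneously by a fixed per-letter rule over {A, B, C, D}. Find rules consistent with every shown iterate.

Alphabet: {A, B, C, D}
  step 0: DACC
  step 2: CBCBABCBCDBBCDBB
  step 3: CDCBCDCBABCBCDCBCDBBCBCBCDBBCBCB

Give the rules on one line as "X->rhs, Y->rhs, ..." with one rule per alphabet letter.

A->AB, B->CB, C->CD, D->BB

  step 2 ⇒ step 3: CBCBABCBCDBBCDBB ⇒ CD·CB·CD·CB·AB·CB·CD·CB·CD·BB·CB·CB·CD·BB·CB·CB
    A ↦ AB
    B ↦ CB
    C ↦ CD
    D ↦ BB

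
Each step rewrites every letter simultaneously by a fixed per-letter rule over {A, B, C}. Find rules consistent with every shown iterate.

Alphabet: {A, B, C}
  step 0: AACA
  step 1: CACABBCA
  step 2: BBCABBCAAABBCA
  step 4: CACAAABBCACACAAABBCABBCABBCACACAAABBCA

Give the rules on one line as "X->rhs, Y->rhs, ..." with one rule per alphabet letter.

  step 1 ⇒ step 2: CACABBCA ⇒ BB·CA·BB·CA·A·A·BB·CA
    A ↦ CA
    B ↦ A
    C ↦ BB

A->CA, B->A, C->BB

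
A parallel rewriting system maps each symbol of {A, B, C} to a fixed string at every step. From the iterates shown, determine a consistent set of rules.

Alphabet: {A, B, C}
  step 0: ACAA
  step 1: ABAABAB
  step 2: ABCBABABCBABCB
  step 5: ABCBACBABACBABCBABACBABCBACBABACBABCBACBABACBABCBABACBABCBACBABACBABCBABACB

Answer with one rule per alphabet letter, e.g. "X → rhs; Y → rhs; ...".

A->AB, B->CB, C->A

  step 1 ⇒ step 2: ABAABAB ⇒ AB·CB·AB·AB·CB·AB·CB
    A ↦ AB
    B ↦ CB
  step 0 ⇒ step 1: ACAA ⇒ AB·A·AB·AB
    C ↦ A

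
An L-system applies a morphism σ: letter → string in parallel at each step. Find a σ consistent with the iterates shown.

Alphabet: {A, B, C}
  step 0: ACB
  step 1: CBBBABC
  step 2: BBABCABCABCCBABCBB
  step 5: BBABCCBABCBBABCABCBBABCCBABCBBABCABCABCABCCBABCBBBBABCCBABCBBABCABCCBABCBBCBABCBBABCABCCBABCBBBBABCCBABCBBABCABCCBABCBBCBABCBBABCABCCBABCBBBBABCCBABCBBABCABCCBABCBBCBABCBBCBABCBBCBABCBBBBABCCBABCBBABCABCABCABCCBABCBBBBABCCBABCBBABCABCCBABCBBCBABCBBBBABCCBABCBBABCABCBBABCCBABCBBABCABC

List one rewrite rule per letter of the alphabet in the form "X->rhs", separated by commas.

A->CB, B->ABC, C->BB

  step 1 ⇒ step 2: CBBBABC ⇒ BB·ABC·ABC·ABC·CB·ABC·BB
    A ↦ CB
    B ↦ ABC
    C ↦ BB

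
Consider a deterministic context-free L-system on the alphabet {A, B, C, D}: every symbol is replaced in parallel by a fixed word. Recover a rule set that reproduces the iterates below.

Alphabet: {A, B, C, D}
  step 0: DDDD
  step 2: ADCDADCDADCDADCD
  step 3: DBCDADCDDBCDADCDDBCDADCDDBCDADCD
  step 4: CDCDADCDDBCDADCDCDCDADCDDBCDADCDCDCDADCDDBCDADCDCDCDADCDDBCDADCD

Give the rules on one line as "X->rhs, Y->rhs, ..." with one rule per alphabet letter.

A->DB, B->CD, C->AD, D->CD

  step 3 ⇒ step 4: DBCDADCDDBCDADCDDBCDADCDDBCDADCD ⇒ CD·CD·AD·CD·DB·CD·AD·CD·CD·CD·AD·CD·DB·CD·AD·CD·CD·CD·AD·CD·DB·CD·AD·CD·CD·CD·AD·CD·DB·CD·AD·CD
    A ↦ DB
    B ↦ CD
    C ↦ AD
    D ↦ CD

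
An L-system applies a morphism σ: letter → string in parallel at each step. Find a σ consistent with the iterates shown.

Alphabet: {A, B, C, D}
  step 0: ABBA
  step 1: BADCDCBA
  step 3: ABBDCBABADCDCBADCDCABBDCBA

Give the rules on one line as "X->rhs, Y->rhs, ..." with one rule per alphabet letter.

  step 0 ⇒ step 1: ABBA ⇒ BA·DC·DC·BA
    A ↦ BA
    B ↦ DC
    C ↦ B  (constrained at step 1)
    D ↦ AB  (constrained at step 1)

A->BA, B->DC, C->B, D->AB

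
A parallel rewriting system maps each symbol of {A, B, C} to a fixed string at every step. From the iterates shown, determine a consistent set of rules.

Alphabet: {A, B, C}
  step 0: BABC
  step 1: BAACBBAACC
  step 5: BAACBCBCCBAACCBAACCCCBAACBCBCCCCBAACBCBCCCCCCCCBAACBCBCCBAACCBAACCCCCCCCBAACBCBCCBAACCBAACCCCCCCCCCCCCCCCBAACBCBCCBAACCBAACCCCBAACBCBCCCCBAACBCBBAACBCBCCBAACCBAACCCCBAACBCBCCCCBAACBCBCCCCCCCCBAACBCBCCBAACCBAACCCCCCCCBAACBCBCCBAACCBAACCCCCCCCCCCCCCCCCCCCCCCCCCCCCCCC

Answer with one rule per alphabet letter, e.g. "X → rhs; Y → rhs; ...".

  step 0 ⇒ step 1: BABC ⇒ BAA·CB·BAA·CC
    A ↦ CB
    B ↦ BAA
    C ↦ CC

A->CB, B->BAA, C->CC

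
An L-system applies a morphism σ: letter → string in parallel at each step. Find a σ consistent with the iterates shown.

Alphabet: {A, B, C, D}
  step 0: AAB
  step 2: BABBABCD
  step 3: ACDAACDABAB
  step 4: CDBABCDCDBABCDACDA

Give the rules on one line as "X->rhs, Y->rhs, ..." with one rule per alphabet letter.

  step 3 ⇒ step 4: ACDAACDABAB ⇒ CD·BA·B·CD·CD·BA·B·CD·A·CD·A
    A ↦ CD
    B ↦ A
    C ↦ BA
    D ↦ B

A->CD, B->A, C->BA, D->B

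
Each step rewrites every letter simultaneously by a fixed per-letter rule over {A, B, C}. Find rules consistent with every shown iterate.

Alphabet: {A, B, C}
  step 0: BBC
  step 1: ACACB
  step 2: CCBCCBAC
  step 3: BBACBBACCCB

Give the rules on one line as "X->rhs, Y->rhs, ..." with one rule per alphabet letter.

  step 2 ⇒ step 3: CCBCCBAC ⇒ B·B·AC·B·B·AC·CC·B
    A ↦ CC
    B ↦ AC
    C ↦ B

A->CC, B->AC, C->B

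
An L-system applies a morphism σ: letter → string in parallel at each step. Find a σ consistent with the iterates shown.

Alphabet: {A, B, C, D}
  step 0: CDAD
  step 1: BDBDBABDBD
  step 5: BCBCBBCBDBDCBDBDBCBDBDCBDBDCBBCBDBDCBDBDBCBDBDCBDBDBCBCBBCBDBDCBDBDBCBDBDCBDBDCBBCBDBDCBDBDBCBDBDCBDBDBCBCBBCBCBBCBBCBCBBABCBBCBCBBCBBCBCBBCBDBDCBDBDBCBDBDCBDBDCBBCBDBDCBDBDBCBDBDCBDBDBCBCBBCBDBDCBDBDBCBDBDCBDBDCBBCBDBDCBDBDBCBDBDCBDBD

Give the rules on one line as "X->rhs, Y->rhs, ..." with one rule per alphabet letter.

  step 0 ⇒ step 1: CDAD ⇒ B·DBD·BAB·DBD
    A ↦ BAB
    C ↦ B
    D ↦ DBD
    B ↦ CB  (constrained at step 1)

A->BAB, B->CB, C->B, D->DBD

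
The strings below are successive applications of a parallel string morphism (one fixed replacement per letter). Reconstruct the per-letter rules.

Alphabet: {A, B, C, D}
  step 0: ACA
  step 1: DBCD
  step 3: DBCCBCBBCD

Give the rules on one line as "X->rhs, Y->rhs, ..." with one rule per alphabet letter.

A->D, B->CB, C->BC, D->A

  step 0 ⇒ step 1: ACA ⇒ D·BC·D
    A ↦ D
    C ↦ BC
    B ↦ CB  (constrained at step 1)
    D ↦ A  (constrained at step 1)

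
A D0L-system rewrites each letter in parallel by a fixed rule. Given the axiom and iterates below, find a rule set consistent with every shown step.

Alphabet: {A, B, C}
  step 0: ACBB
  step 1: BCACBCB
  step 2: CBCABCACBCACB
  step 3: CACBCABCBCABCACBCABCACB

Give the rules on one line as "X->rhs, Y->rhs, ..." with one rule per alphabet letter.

  step 2 ⇒ step 3: CBCABCACBCACB ⇒ CA·CB·CA·B·CB·CA·B·CA·CB·CA·B·CA·CB
    A ↦ B
    B ↦ CB
    C ↦ CA

A->B, B->CB, C->CA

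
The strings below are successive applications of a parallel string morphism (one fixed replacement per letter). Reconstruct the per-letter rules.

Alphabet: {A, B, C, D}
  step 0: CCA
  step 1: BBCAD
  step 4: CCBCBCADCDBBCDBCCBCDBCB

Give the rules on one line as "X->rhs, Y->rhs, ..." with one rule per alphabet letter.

A->CAD, B->C, C->B, D->CDB

  step 0 ⇒ step 1: CCA ⇒ B·B·CAD
    A ↦ CAD
    C ↦ B
    B ↦ C  (constrained at step 1)
    D ↦ CDB  (constrained at step 1)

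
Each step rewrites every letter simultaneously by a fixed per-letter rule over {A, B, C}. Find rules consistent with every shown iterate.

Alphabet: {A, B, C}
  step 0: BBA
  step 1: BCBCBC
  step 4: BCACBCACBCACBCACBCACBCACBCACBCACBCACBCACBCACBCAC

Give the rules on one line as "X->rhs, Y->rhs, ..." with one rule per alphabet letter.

  step 0 ⇒ step 1: BBA ⇒ BC·BC·BC
    A ↦ BC
    B ↦ BC
    C ↦ AC  (constrained at step 1)

A->BC, B->BC, C->AC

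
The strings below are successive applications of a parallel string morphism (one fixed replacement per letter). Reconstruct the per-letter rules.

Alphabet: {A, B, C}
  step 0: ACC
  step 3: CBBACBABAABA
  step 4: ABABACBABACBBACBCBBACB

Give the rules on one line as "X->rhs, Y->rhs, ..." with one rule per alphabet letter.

A->CB, B->BA, C->A

  step 3 ⇒ step 4: CBBACBABAABA ⇒ A·BA·BA·CB·A·BA·CB·BA·CB·CB·BA·CB
    A ↦ CB
    B ↦ BA
    C ↦ A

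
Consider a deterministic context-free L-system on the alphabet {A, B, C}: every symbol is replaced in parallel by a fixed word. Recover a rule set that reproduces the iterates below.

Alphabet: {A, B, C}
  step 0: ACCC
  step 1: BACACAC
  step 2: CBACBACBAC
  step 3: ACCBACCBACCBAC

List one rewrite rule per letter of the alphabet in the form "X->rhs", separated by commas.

  step 2 ⇒ step 3: CBACBACBAC ⇒ AC·C·B·AC·C·B·AC·C·B·AC
    A ↦ B
    B ↦ C
    C ↦ AC

A->B, B->C, C->AC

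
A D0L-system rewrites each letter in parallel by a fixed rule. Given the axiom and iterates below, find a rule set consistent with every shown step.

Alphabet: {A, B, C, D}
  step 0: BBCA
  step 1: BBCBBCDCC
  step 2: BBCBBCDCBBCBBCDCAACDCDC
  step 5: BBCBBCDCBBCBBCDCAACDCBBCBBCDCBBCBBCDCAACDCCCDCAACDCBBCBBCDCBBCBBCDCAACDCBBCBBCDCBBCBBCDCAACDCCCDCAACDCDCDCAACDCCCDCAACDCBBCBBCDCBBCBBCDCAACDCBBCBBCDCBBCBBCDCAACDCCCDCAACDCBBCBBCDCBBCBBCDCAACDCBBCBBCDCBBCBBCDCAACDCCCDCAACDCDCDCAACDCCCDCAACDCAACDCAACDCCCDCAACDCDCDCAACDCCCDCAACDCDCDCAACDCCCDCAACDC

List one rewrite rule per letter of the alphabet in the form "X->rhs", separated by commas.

A->C, B->BBC, C->DC, D->AAC

  step 1 ⇒ step 2: BBCBBCDCC ⇒ BBC·BBC·DC·BBC·BBC·DC·AAC·DC·DC
    B ↦ BBC
    C ↦ DC
    D ↦ AAC
  step 0 ⇒ step 1: BBCA ⇒ BBC·BBC·DC·C
    A ↦ C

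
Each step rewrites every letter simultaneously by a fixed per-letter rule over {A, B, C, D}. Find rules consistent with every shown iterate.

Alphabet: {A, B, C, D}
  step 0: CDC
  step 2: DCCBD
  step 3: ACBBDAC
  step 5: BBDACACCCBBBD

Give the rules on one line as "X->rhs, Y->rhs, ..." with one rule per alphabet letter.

  step 2 ⇒ step 3: DCCBD ⇒ AC·B·B·D·AC
    B ↦ D
    C ↦ B
    D ↦ AC
    A ↦ CC  (constrained at step 3)

A->CC, B->D, C->B, D->AC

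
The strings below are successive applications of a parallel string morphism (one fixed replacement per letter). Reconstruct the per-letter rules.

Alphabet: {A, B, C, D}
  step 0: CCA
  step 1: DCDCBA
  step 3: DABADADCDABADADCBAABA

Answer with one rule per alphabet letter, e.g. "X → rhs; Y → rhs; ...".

A->BA, B->A, C->DC, D->DA

  step 0 ⇒ step 1: CCA ⇒ DC·DC·BA
    A ↦ BA
    C ↦ DC
    B ↦ A  (constrained at step 1)
    D ↦ DA  (constrained at step 1)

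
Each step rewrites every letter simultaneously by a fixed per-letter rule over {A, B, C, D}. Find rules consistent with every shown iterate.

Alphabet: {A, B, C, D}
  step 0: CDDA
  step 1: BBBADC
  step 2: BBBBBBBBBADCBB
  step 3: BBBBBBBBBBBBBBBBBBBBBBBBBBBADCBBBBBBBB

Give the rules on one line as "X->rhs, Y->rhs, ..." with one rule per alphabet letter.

A->ADC, B->BBB, C->B, D->B

  step 2 ⇒ step 3: BBBBBBBBBADCBB ⇒ BBB·BBB·BBB·BBB·BBB·BBB·BBB·BBB·BBB·ADC·B·B·BBB·BBB
    A ↦ ADC
    B ↦ BBB
    C ↦ B
    D ↦ B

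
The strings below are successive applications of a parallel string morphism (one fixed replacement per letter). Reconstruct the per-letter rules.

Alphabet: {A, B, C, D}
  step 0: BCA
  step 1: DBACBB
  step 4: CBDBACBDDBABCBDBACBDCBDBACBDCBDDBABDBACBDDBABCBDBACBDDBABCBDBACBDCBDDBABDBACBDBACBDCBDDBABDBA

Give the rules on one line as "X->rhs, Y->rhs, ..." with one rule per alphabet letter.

  step 0 ⇒ step 1: BCA ⇒ DBA·CB·B
    A ↦ B
    B ↦ DBA
    C ↦ CB
    D ↦ CBD  (constrained at step 1)

A->B, B->DBA, C->CB, D->CBD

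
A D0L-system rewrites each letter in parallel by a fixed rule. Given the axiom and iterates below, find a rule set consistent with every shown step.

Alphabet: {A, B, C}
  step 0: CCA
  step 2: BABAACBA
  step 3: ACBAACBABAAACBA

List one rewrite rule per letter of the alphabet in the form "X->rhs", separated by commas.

A->BA, B->AC, C->A

  step 2 ⇒ step 3: BABAACBA ⇒ AC·BA·AC·BA·BA·A·AC·BA
    A ↦ BA
    B ↦ AC
    C ↦ A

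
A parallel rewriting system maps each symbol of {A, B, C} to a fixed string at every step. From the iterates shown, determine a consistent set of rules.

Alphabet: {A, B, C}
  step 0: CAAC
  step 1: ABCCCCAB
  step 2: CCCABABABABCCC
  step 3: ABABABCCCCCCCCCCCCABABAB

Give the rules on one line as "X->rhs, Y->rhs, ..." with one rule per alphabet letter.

A->CC, B->C, C->AB

  step 2 ⇒ step 3: CCCABABABABCCC ⇒ AB·AB·AB·CC·C·CC·C·CC·C·CC·C·AB·AB·AB
    A ↦ CC
    B ↦ C
    C ↦ AB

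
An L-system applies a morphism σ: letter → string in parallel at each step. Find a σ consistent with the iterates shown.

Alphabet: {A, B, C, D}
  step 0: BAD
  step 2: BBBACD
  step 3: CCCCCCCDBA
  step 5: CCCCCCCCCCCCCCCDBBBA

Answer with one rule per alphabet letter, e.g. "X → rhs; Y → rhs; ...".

A->CD, B->CC, C->B, D->A

  step 2 ⇒ step 3: BBBACD ⇒ CC·CC·CC·CD·B·A
    A ↦ CD
    B ↦ CC
    C ↦ B
    D ↦ A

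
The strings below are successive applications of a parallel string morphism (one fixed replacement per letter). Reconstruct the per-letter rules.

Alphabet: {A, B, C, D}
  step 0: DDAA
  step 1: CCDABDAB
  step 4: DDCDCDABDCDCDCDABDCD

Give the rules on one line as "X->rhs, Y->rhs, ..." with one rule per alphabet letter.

A->DAB, B->D, C->D, D->C

  step 0 ⇒ step 1: DDAA ⇒ C·C·DAB·DAB
    A ↦ DAB
    D ↦ C
    B ↦ D  (constrained at step 1)
    C ↦ D  (constrained at step 1)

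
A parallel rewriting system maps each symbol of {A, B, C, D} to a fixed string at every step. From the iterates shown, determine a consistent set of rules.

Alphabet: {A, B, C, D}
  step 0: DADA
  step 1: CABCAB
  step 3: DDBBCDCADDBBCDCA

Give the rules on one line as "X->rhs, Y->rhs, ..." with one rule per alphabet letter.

  step 0 ⇒ step 1: DADA ⇒ CA·B·CA·B
    A ↦ B
    D ↦ CA
    B ↦ D  (constrained at step 1)
    C ↦ BBC  (constrained at step 1)

A->B, B->D, C->BBC, D->CA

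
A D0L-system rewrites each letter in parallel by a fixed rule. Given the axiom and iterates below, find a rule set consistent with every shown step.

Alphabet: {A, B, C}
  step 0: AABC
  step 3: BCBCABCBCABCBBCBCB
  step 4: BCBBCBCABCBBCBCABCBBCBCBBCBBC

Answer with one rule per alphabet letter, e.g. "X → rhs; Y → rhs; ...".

A->CA, B->BC, C->B

  step 3 ⇒ step 4: BCBCABCBCABCBBCBCB ⇒ BC·B·BC·B·CA·BC·B·BC·B·CA·BC·B·BC·BC·B·BC·B·BC
    A ↦ CA
    B ↦ BC
    C ↦ B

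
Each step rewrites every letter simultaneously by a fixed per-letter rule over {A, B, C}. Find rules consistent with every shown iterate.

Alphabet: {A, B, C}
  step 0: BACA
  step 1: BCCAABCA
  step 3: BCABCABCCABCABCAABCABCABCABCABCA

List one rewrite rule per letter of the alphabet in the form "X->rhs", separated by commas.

  step 0 ⇒ step 1: BACA ⇒ BC·CA·AB·CA
    A ↦ CA
    B ↦ BC
    C ↦ AB

A->CA, B->BC, C->AB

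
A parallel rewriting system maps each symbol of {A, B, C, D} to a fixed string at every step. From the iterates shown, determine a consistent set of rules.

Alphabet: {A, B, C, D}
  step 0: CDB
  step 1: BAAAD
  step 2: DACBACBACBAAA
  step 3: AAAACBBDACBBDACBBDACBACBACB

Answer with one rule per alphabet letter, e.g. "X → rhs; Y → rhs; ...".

  step 2 ⇒ step 3: DACBACBACBAAA ⇒ AAA·ACB·B·D·ACB·B·D·ACB·B·D·ACB·ACB·ACB
    A ↦ ACB
    B ↦ D
    C ↦ B
    D ↦ AAA

A->ACB, B->D, C->B, D->AAA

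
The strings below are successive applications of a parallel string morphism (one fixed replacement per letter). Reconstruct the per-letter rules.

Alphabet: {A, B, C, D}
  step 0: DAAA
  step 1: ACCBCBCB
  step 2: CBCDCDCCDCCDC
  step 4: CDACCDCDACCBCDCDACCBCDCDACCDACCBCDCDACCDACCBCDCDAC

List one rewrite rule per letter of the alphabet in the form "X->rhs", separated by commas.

A->CB, B->C, C->CD, D->AC

  step 1 ⇒ step 2: ACCBCBCB ⇒ CB·CD·CD·C·CD·C·CD·C
    A ↦ CB
    B ↦ C
    C ↦ CD
  step 0 ⇒ step 1: DAAA ⇒ AC·CB·CB·CB
    D ↦ AC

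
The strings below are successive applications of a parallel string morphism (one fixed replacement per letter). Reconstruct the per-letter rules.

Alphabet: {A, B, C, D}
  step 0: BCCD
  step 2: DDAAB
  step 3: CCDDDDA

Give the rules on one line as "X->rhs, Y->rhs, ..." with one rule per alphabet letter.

A->DD, B->A, C->B, D->C

  step 2 ⇒ step 3: DDAAB ⇒ C·C·DD·DD·A
    A ↦ DD
    B ↦ A
    D ↦ C
    C ↦ B  (constrained at step 0)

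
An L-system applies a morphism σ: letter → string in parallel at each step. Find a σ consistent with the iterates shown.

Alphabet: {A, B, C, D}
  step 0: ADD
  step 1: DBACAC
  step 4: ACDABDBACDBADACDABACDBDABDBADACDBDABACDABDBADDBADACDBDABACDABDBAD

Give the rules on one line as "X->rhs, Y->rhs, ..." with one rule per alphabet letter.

  step 0 ⇒ step 1: ADD ⇒ DB·AC·AC
    A ↦ DB
    D ↦ AC
    B ↦ DAB  (constrained at step 1)
    C ↦ AD  (constrained at step 1)

A->DB, B->DAB, C->AD, D->AC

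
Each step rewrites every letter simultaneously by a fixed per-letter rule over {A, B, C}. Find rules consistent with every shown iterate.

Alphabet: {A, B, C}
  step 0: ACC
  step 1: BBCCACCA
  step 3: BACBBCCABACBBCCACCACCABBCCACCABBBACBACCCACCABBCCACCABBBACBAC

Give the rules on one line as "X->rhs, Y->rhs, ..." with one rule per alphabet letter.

  step 0 ⇒ step 1: ACC ⇒ BB·CCA·CCA
    A ↦ BB
    C ↦ CCA
    B ↦ BAC  (constrained at step 1)

A->BB, B->BAC, C->CCA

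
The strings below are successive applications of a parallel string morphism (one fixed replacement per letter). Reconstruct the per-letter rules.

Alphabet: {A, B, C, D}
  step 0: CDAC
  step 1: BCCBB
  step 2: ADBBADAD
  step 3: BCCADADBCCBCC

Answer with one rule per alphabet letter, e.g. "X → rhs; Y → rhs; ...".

A->B, B->AD, C->B, D->CC

  step 2 ⇒ step 3: ADBBADAD ⇒ B·CC·AD·AD·B·CC·B·CC
    A ↦ B
    B ↦ AD
    D ↦ CC
  step 0 ⇒ step 1: CDAC ⇒ B·CC·B·B
    C ↦ B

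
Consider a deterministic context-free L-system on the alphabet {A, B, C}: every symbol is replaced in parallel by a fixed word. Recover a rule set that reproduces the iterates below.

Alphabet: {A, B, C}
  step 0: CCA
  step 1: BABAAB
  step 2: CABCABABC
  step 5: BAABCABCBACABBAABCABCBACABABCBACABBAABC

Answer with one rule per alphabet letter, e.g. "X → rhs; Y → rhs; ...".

A->AB, B->C, C->BA

  step 1 ⇒ step 2: BABAAB ⇒ C·AB·C·AB·AB·C
    A ↦ AB
    B ↦ C
  step 0 ⇒ step 1: CCA ⇒ BA·BA·AB
    C ↦ BA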